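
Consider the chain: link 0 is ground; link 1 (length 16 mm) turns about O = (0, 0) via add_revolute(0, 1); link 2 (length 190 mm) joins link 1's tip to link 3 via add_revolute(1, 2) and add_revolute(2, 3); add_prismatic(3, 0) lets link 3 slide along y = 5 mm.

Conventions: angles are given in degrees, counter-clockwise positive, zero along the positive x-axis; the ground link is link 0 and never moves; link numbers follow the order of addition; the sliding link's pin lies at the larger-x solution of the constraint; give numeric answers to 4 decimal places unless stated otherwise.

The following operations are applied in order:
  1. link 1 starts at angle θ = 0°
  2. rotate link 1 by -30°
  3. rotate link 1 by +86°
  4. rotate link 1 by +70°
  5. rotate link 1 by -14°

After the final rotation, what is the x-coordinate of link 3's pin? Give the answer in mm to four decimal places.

geometry: r = 16 mm, L = 190 mm, e = 5 mm; θ starts at 0°
rotate link 1 by -30°: θ ← 0° -30° = -30°
rotate link 1 by +86°: θ ← -30° +86° = 56°
rotate link 1 by +70°: θ ← 56° +70° = 126°
rotate link 1 by -14°: θ ← 126° -14° = 112°
crank pin P = (r cos θ, r sin θ) = (-5.993705, 14.834942)
h = r sin θ − e = 14.834942 − 5 = 9.834942
x = r cos θ + √(L² − h²) = -5.993705 + 189.745287 = 183.751581

183.7516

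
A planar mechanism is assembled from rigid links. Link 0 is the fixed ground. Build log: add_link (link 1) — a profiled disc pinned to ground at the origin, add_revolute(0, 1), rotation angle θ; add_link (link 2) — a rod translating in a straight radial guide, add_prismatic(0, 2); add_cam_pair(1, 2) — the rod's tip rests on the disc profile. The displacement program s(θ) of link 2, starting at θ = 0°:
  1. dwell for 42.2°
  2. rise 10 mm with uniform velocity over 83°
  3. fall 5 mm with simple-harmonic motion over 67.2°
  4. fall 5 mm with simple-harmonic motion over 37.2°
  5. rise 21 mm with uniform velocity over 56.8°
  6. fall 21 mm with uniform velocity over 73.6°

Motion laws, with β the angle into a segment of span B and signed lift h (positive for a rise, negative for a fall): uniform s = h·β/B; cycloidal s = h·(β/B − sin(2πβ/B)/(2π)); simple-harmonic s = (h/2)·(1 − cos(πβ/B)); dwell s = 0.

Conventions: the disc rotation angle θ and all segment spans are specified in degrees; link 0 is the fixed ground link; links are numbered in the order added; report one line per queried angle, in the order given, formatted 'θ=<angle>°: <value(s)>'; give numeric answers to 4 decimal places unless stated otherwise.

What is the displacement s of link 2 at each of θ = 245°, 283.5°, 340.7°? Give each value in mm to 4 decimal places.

seg 1 [0°–42.2°] dwell: s stays 0.0000
seg 2 [42.2°–125.2°] uniform, h=10: full span → s += 10 → s = 10.0000
seg 3 [125.2°–192.4°] simple-harmonic, h=-5: full span → s += -5 → s = 5.0000
seg 4 [192.4°–229.6°] simple-harmonic, h=-5: full span → s += -5 → s = 0.0000
seg 5 [229.6°–286.4°] uniform, h=21: θ=245° here. β=15.4, B=56.8. 21·15.4/56.8 = 5.6937 → s = 5.6937
seg 5 [229.6°–286.4°] uniform, h=21: θ=283.5° here. β=53.9, B=56.8. 21·53.9/56.8 = 19.9278 → s = 19.9278
seg 5 [229.6°–286.4°] uniform, h=21: full span → s += 21 → s = 21.0000
seg 6 [286.4°–360°] uniform, h=-21: θ=340.7° here. β=54.3, B=73.6. -21·54.3/73.6 = -15.4932 → s = 5.5068

θ=245°: 5.6937
θ=283.5°: 19.9278
θ=340.7°: 5.5068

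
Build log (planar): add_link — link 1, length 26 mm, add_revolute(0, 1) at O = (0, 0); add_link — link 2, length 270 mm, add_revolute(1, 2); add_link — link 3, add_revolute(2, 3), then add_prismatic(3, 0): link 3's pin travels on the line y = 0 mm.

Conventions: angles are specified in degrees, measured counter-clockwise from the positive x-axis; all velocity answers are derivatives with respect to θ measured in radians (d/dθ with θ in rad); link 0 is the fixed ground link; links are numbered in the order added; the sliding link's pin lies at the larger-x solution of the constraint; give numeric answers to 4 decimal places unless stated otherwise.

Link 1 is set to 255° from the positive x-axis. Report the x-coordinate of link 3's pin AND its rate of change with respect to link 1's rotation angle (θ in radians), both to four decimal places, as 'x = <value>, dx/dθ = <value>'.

geometry: r = 26 mm, L = 270 mm, e = 0 mm
crank pin P = (r cos θ, r sin θ) = (-6.729295, -25.114071)
h = r sin θ − e = -25.114071 − 0 = -25.114071
x = r cos θ + √(L² − h²) = -6.729295 + 268.829469 = 262.100174
dx/dθ = −r sin θ − h·r cos θ/√(L² − h²) (θ in radians; h = -25.114071) = 24.485420

x = 262.1002, dx/dθ = 24.4854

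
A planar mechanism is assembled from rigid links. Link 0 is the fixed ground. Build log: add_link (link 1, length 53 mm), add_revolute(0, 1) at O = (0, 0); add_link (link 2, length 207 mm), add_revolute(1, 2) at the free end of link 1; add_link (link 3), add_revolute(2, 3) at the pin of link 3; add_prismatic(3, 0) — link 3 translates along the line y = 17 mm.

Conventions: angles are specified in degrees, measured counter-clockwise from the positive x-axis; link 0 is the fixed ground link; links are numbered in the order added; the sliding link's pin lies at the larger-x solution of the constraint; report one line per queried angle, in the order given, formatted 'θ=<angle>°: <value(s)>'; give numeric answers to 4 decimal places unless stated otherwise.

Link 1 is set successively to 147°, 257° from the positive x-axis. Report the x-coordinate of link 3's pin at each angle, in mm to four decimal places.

geometry: r = 53 mm, L = 207 mm, e = 17 mm
θ=147°: crank pin P = (r cos θ, r sin θ) = (-44.449540, 28.865869)
θ=147°: h = r sin θ − e = 28.865869 − 17 = 11.865869
θ=147°: x = r cos θ + √(L² − h²) = -44.449540 + 206.659626 = 162.210086
θ=257°: crank pin P = (r cos θ, r sin θ) = (-11.922406, -51.641613)
θ=257°: h = r sin θ − e = -51.641613 − 17 = -68.641613
θ=257°: x = r cos θ + √(L² − h²) = -11.922406 + 195.287810 = 183.365405

θ=147°: 162.2101
θ=257°: 183.3654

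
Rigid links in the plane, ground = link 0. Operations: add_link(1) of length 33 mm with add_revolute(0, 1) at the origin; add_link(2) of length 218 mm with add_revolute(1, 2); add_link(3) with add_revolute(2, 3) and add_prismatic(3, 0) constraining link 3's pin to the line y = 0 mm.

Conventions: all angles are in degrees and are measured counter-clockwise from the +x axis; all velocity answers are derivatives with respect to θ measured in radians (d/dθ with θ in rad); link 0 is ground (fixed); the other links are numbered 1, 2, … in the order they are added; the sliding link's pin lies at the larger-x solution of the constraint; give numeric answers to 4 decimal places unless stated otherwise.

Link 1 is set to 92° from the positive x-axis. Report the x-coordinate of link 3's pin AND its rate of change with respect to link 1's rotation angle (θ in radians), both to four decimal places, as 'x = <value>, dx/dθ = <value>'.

geometry: r = 33 mm, L = 218 mm, e = 0 mm
crank pin P = (r cos θ, r sin θ) = (-1.151683, 32.979897)
h = r sin θ − e = 32.979897 − 0 = 32.979897
x = r cos θ + √(L² − h²) = -1.151683 + 215.490896 = 214.339213
dx/dθ = −r sin θ − h·r cos θ/√(L² − h²) (θ in radians; h = 32.979897) = -32.803637

x = 214.3392, dx/dθ = -32.8036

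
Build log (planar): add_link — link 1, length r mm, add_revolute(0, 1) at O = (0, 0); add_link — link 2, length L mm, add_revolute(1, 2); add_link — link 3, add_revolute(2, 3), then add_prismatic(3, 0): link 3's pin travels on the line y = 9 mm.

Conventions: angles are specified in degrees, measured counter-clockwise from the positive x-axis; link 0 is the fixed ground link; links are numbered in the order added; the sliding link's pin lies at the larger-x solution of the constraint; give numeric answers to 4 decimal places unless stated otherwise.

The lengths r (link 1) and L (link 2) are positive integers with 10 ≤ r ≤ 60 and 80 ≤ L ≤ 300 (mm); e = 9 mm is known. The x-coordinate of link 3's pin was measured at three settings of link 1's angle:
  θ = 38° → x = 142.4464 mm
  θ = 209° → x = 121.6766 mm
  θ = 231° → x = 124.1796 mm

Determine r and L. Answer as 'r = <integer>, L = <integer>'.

constraint per measurement: (x − r cos θ)² + (r sin θ − e)² = L²
subtracting the θ₁ and θ₂ equations cancels the r² and L² terms:
r = (x₁² − x₂²) / (2[(x₁cos θ₁ + e sin θ₁) − (x₂cos θ₂ + e sin θ₂)]) = 12.0000 → r = 12
L² = (x₁ − r cos θ₁)² + (r sin θ₁ − e)² = 17689.0109 → L = 133.0000 → L = 133
check at θ₃=231°: x = 124.1796 (printed 124.1796) ✓

r = 12, L = 133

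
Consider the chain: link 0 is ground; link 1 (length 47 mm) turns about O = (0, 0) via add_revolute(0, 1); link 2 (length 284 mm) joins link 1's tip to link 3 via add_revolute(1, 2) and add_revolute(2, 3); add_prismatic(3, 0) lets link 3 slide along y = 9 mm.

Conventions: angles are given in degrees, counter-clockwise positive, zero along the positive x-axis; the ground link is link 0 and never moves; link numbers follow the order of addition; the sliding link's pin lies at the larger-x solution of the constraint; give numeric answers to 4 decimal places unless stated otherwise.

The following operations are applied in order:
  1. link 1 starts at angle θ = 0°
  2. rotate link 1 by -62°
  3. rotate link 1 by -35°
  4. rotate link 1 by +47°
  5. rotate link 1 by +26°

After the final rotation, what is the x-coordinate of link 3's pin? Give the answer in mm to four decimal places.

geometry: r = 47 mm, L = 284 mm, e = 9 mm; θ starts at 0°
rotate link 1 by -62°: θ ← 0° -62° = -62°
rotate link 1 by -35°: θ ← -62° -35° = -97°
rotate link 1 by +47°: θ ← -97° +47° = -50°
rotate link 1 by +26°: θ ← -50° +26° = -24°
crank pin P = (r cos θ, r sin θ) = (42.936637, -19.116622)
h = r sin θ − e = -19.116622 − 9 = -28.116622
x = r cos θ + √(L² − h²) = 42.936637 + 282.604769 = 325.541406

325.5414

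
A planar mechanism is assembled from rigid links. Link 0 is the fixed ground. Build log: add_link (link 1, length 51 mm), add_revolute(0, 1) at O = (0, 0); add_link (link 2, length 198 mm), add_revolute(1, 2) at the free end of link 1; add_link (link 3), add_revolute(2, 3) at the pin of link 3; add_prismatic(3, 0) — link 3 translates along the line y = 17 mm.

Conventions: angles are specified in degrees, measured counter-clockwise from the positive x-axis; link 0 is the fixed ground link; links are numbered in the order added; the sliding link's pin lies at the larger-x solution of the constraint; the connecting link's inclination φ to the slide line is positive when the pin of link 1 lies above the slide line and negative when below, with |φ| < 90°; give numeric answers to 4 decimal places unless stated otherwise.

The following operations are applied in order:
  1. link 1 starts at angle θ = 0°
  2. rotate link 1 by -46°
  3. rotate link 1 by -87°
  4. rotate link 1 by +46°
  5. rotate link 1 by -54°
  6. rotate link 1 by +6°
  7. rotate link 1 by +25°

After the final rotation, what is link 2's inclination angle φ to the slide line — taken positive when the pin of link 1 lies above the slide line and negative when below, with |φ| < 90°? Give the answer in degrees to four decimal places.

geometry: r = 51 mm, L = 198 mm, e = 17 mm; θ starts at 0°
rotate link 1 by -46°: θ ← 0° -46° = -46°
rotate link 1 by -87°: θ ← -46° -87° = -133°
rotate link 1 by +46°: θ ← -133° +46° = -87°
rotate link 1 by -54°: θ ← -87° -54° = -141°
rotate link 1 by +6°: θ ← -141° +6° = -135°
rotate link 1 by +25°: θ ← -135° +25° = -110°
h = r sin θ − e = -47.924324 − 17 = -64.924324
sin φ = h / L = -64.924324 / 198 = -0.32790062
φ = arcsin(-0.32790062) = -19.141401°

-19.1414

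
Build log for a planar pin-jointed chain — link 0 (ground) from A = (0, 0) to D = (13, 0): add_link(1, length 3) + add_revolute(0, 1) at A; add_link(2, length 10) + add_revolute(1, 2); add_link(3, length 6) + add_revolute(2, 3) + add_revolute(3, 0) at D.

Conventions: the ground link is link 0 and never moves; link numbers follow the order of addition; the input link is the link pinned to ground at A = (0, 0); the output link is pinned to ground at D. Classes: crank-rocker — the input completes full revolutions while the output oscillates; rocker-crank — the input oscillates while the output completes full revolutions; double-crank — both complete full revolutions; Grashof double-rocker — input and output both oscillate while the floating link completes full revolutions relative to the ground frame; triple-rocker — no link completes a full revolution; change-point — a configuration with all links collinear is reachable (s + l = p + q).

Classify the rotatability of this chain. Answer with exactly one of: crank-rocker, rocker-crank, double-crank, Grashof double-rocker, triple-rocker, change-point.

lengths: ground=13, input=3, coupler=10, output=6
sorted: s=3 (shortest), l=13 (longest), p+q=16
s + l = 16 vs p + q = 16
s + l = p + q → change-point (collinear configuration reachable)

change-point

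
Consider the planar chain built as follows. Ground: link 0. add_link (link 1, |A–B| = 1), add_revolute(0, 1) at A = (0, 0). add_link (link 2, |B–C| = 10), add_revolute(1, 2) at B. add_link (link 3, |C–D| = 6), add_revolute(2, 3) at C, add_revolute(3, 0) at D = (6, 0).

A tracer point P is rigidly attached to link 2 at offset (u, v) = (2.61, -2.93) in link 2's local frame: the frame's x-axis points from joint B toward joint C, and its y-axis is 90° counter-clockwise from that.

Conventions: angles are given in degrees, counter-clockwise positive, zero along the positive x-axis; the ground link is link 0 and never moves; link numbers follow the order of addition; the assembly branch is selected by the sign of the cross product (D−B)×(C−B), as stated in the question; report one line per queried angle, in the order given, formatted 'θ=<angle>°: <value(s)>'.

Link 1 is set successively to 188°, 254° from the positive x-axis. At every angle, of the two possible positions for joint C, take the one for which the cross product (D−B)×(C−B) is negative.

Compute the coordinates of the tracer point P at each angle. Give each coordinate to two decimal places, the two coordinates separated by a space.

A=(0,0), D=(6.00,0)
θ=188°: B = A + 1.00·(cos188°, sin188°) = (-0.9903, -0.1392)
θ=188°: |BD| = 6.9917
θ=188°: circle(B,10.00) ∩ circle(D,6.00): a=8.0727, h=5.9018
θ=188°:   candidates: C₊=(6.9634,5.9222) cross=41.263; C₋=(7.1983,-5.8791) cross=-41.263
θ=188°:   branch - wants cross < 0 → take C=(7.1983,-5.8791) (cross=-41.263)
θ=188°: ex = (C−B)/|BC| = (0.8189,-0.5740); ey = (0.5740,0.8189)
θ=188°: P = B + 2.61·ex + -2.93·ey = (-0.5348,-4.0366)
θ=254°: B = A + 1.00·(cos254°, sin254°) = (-0.2756, -0.9613)
θ=254°: |BD| = 6.3488
θ=254°: circle(B,10.00) ∩ circle(D,6.00): a=8.2147, h=5.7025
θ=254°:   candidates: C₊=(6.9810,5.9193) cross=36.204; C₋=(8.7078,-5.3542) cross=-36.204
θ=254°:   branch - wants cross < 0 → take C=(8.7078,-5.3542) (cross=-36.204)
θ=254°: ex = (C−B)/|BC| = (0.8983,-0.4393); ey = (0.4393,0.8983)
θ=254°: P = B + 2.61·ex + -2.93·ey = (0.7819,-4.7400)

θ=188°: -0.53 -4.04
θ=254°: 0.78 -4.74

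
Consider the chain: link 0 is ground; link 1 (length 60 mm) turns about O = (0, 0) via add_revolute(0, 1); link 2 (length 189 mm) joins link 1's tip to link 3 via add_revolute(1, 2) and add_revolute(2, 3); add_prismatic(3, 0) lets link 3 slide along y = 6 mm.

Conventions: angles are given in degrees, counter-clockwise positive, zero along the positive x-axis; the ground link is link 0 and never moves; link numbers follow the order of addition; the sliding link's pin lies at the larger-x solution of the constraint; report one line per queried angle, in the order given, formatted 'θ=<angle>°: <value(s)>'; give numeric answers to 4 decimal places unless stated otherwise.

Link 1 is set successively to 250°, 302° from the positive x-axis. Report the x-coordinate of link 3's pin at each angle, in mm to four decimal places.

geometry: r = 60 mm, L = 189 mm, e = 6 mm
θ=250°: crank pin P = (r cos θ, r sin θ) = (-20.521209, -56.381557)
θ=250°: h = r sin θ − e = -56.381557 − 6 = -62.381557
θ=250°: x = r cos θ + √(L² − h²) = -20.521209 + 178.408356 = 157.887147
θ=302°: crank pin P = (r cos θ, r sin θ) = (31.795156, -50.882886)
θ=302°: h = r sin θ − e = -50.882886 − 6 = -56.882886
θ=302°: x = r cos θ + √(L² − h²) = 31.795156 + 180.236892 = 212.032048

θ=250°: 157.8871
θ=302°: 212.0320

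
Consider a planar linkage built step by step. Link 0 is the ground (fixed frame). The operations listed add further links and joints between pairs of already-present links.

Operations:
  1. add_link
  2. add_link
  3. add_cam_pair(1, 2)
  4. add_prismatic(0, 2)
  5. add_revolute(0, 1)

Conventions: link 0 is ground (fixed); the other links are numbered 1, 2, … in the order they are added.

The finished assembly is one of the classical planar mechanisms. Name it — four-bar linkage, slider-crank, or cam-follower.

links: 3 (incl. ground); joints: 1 revolute, 1 prismatic, 1 higher (cam) pair, forming one closed loop
3 links, revolute + prismatic + higher pair in one loop → cam-follower

cam-follower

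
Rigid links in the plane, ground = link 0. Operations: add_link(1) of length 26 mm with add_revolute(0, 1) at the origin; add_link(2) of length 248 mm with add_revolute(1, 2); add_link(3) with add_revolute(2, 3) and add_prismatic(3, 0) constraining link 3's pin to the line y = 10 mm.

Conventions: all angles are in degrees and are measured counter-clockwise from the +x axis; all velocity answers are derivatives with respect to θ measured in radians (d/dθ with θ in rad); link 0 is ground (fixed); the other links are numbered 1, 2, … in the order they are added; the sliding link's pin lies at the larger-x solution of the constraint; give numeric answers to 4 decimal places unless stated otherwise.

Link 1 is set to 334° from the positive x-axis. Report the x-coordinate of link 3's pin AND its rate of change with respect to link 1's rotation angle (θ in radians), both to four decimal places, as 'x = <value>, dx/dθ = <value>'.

geometry: r = 26 mm, L = 248 mm, e = 10 mm
crank pin P = (r cos θ, r sin θ) = (23.368645, -11.397650)
h = r sin θ − e = -11.397650 − 10 = -21.397650
x = r cos θ + √(L² − h²) = 23.368645 + 247.075172 = 270.443817
dx/dθ = −r sin θ − h·r cos θ/√(L² − h²) (θ in radians; h = -21.397650) = 13.421463

x = 270.4438, dx/dθ = 13.4215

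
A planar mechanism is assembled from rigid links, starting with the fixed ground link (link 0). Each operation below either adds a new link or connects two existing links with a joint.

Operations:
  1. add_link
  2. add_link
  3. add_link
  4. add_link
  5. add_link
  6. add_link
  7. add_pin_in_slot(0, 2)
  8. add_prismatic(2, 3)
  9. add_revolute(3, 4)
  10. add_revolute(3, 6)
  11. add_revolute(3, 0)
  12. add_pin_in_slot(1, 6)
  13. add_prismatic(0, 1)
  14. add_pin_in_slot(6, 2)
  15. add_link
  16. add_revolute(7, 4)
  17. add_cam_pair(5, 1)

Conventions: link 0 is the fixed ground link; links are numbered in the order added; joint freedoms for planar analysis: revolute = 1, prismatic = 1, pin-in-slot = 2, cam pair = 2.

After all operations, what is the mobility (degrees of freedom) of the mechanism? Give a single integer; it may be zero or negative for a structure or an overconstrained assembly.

link 0 = ground. State L|J1|J2 = 1|0|0
+link1  2|0|0
+link2  3|0|0
+link3  4|0|0
+link4  5|0|0
+link5  6|0|0
+link6  7|0|0
PS(0,2) f=2→J2  7|0|1
P(2,3) f=1→J1  7|1|1
R(3,4) f=1→J1  7|2|1
R(3,6) f=1→J1  7|3|1
R(3,0) f=1→J1  7|4|1
PS(1,6) f=2→J2  7|4|2
P(0,1) f=1→J1  7|5|2
PS(6,2) f=2→J2  7|5|3
+link7  8|5|3
R(7,4) f=1→J1  8|6|3
C(5,1) f=2→J2  8|6|4
M = 3(8−1)−2·6−4 = 21−12−4 = 5

M = 5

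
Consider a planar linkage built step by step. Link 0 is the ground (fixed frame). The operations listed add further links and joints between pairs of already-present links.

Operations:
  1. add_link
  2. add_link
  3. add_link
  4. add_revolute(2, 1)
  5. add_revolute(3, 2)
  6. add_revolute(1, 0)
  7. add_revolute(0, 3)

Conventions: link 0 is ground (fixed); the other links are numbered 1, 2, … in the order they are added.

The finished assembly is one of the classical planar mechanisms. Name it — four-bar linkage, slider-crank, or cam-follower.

links: 4 (incl. ground); joints: 4 revolute, 0 prismatic, 0 higher (cam) pair, forming one closed loop
4 links in a single 4R loop → four-bar linkage

four-bar linkage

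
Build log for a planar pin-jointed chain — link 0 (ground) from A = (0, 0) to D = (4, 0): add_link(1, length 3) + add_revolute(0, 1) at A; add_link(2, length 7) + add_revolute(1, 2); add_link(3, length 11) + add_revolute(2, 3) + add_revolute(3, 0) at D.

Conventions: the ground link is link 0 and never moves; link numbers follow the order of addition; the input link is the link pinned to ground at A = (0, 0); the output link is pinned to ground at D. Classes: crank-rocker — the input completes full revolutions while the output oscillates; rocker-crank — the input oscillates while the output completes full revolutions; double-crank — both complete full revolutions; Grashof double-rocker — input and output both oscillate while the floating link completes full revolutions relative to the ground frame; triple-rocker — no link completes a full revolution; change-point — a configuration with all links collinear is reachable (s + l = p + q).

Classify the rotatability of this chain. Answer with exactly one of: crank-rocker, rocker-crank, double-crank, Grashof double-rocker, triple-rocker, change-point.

lengths: ground=4, input=3, coupler=7, output=11
sorted: s=3 (shortest), l=11 (longest), p+q=11
s + l = 14 vs p + q = 11
s + l > p + q → non-Grashof → no link fully rotates → triple-rocker

triple-rocker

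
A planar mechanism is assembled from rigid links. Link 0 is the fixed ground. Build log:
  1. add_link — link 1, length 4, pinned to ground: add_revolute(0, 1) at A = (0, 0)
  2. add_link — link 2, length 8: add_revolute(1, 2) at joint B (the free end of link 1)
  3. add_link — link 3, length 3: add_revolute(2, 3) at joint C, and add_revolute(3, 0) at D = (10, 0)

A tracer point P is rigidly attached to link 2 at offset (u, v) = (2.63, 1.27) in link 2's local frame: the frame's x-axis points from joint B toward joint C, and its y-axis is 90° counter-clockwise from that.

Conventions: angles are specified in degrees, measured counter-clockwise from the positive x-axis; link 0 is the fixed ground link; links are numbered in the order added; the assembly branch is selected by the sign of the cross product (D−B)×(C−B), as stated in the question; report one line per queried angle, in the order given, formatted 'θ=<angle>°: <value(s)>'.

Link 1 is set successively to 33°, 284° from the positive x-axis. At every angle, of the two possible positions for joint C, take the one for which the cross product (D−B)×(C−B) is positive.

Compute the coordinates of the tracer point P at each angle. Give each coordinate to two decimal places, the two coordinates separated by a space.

A=(0,0), D=(10.00,0)
θ=33°: B = A + 4.00·(cos33°, sin33°) = (3.3547, 2.1786)
θ=33°: |BD| = 6.9933
θ=33°: circle(B,8.00) ∩ circle(D,3.00): a=7.4290, h=2.9682
θ=33°:   candidates: C₊=(11.3387,2.6848) cross=20.758; C₋=(9.4893,-2.9562) cross=-20.758
θ=33°:   branch + wants cross > 0 → take C=(11.3387,2.6848) (cross=20.758)
θ=33°: ex = (C−B)/|BC| = (0.9980,0.0633); ey = (-0.0633,0.9980)
θ=33°: P = B + 2.63·ex + 1.27·ey = (5.8990,3.6124)
θ=284°: B = A + 4.00·(cos284°, sin284°) = (0.9677, -3.8812)
θ=284°: |BD| = 9.8309
θ=284°: circle(B,8.00) ∩ circle(D,3.00): a=7.7127, h=2.1245
θ=284°:   candidates: C₊=(7.2152,1.1157) cross=20.886; C₋=(8.8927,-2.7882) cross=-20.886
θ=284°:   branch + wants cross > 0 → take C=(7.2152,1.1157) (cross=20.886)
θ=284°: ex = (C−B)/|BC| = (0.7809,0.6246); ey = (-0.6246,0.7809)
θ=284°: P = B + 2.63·ex + 1.27·ey = (2.2283,-1.2467)

θ=33°: 5.90 3.61
θ=284°: 2.23 -1.25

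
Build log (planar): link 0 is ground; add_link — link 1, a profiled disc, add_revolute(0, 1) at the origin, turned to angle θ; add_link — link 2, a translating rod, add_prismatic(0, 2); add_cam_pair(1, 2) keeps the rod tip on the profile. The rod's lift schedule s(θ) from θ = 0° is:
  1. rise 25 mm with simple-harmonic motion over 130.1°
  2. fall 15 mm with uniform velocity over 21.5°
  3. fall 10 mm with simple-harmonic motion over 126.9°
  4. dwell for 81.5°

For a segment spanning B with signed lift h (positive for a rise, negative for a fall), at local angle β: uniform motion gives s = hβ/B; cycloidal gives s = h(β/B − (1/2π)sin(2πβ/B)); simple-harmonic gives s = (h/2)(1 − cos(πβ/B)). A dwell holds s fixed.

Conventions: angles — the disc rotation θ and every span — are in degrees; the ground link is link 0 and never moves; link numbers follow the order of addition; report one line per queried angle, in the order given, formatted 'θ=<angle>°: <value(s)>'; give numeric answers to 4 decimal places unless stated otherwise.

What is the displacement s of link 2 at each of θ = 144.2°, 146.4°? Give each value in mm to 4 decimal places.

seg 1 [0°–130.1°] simple-harmonic, h=25: full span → s += 25 → s = 25.0000
seg 2 [130.1°–151.6°] uniform, h=-15: θ=144.2° here. β=14.1, B=21.5. -15·14.1/21.5 = -9.8372 → s = 15.1628
seg 2 [130.1°–151.6°] uniform, h=-15: θ=146.4° here. β=16.3, B=21.5. -15·16.3/21.5 = -11.3721 → s = 13.6279

θ=144.2°: 15.1628
θ=146.4°: 13.6279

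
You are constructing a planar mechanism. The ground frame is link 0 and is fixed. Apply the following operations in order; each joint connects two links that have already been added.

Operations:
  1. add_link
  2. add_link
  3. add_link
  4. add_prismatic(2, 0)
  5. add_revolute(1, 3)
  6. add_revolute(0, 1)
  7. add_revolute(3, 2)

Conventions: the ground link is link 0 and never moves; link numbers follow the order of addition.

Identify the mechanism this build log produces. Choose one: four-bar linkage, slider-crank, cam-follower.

links: 4 (incl. ground); joints: 3 revolute, 1 prismatic, 0 higher (cam) pair, forming one closed loop
4 links, 3 revolutes + 1 prismatic in one loop → slider-crank

slider-crank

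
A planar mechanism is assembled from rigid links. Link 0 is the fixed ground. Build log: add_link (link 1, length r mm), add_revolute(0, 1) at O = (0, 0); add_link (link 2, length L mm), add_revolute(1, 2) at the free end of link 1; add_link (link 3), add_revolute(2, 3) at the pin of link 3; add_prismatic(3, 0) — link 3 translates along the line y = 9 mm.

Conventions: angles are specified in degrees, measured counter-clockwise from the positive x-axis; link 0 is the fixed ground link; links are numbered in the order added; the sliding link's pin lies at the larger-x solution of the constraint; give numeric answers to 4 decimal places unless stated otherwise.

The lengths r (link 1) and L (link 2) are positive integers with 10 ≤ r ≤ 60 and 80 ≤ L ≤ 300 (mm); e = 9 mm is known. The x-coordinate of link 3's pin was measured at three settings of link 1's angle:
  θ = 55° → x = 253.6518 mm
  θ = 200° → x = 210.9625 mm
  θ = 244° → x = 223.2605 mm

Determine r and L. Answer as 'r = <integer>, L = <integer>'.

constraint per measurement: (x − r cos θ)² + (r sin θ − e)² = L²
subtracting the θ₁ and θ₂ equations cancels the r² and L² terms:
r = (x₁² − x₂²) / (2[(x₁cos θ₁ + e sin θ₁) − (x₂cos θ₂ + e sin θ₂)]) = 28.0000 → r = 28
L² = (x₁ − r cos θ₁)² + (r sin θ₁ − e)² = 56644.0161 → L = 238.0000 → L = 238
check at θ₃=244°: x = 223.2605 (printed 223.2605) ✓

r = 28, L = 238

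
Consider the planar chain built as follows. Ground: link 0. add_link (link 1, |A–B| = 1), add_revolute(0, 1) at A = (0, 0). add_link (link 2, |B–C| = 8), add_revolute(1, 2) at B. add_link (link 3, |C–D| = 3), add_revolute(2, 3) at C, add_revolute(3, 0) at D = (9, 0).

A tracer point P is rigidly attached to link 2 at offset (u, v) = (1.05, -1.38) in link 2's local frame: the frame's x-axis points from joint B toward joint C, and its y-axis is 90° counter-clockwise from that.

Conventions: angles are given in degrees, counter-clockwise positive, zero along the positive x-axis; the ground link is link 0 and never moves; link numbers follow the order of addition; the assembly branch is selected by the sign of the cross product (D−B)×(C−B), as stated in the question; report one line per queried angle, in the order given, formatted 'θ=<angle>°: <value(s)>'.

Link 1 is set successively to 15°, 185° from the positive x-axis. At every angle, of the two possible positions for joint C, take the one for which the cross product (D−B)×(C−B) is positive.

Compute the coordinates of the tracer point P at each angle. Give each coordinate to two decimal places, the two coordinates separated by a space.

A=(0,0), D=(9.00,0)
θ=15°: B = A + 1.00·(cos15°, sin15°) = (0.9659, 0.2588)
θ=15°: |BD| = 8.0382
θ=15°: circle(B,8.00) ∩ circle(D,3.00): a=7.4403, h=2.9398
θ=15°:   candidates: C₊=(8.4970,2.9575) cross=23.631; C₋=(8.3077,-2.9190) cross=-23.631
θ=15°:   branch + wants cross > 0 → take C=(8.4970,2.9575) (cross=23.631)
θ=15°: ex = (C−B)/|BC| = (0.9414,0.3373); ey = (-0.3373,0.9414)
θ=15°: P = B + 1.05·ex + -1.38·ey = (2.4199,-0.6861)
θ=185°: B = A + 1.00·(cos185°, sin185°) = (-0.9962, -0.0872)
θ=185°: |BD| = 9.9966
θ=185°: circle(B,8.00) ∩ circle(D,3.00): a=7.7492, h=1.9873
θ=185°:   candidates: C₊=(6.7354,1.9677) cross=19.866; C₋=(6.7701,-2.0068) cross=-19.866
θ=185°:   branch + wants cross > 0 → take C=(6.7354,1.9677) (cross=19.866)
θ=185°: ex = (C−B)/|BC| = (0.9665,0.2569); ey = (-0.2569,0.9665)
θ=185°: P = B + 1.05·ex + -1.38·ey = (0.3730,-1.1512)

θ=15°: 2.42 -0.69
θ=185°: 0.37 -1.15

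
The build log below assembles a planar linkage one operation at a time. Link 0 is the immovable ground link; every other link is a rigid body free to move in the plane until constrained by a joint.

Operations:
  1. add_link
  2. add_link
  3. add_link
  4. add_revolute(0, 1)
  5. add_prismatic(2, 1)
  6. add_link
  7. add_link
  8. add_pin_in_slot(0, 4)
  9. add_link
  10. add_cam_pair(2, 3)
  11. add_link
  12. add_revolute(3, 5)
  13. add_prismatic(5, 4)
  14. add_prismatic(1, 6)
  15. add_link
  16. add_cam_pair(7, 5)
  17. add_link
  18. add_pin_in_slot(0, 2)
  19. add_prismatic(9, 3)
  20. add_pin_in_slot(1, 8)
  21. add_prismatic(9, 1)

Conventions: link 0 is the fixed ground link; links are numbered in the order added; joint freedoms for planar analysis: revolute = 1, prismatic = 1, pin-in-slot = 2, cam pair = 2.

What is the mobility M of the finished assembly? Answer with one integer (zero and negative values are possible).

ground; <1,0,0>
#1 <2,0,0>
#2 <3,0,0>
#3 <4,0,0>
R:0↔1 J1 <4,1,0>
P:2↔1 J1 <4,2,0>
#4 <5,2,0>
#5 <6,2,0>
PS:0↔4 J2 <6,2,1>
#6 <7,2,1>
C:2↔3 J2 <7,2,2>
#7 <8,2,2>
R:3↔5 J1 <8,3,2>
P:5↔4 J1 <8,4,2>
P:1↔6 J1 <8,5,2>
#8 <9,5,2>
C:7↔5 J2 <9,5,3>
#9 <10,5,3>
PS:0↔2 J2 <10,5,4>
P:9↔3 J1 <10,6,4>
PS:1↔8 J2 <10,6,5>
P:9↔1 J1 <10,7,5>
3×9 − 2×7 − 1×5 = 8

M = 8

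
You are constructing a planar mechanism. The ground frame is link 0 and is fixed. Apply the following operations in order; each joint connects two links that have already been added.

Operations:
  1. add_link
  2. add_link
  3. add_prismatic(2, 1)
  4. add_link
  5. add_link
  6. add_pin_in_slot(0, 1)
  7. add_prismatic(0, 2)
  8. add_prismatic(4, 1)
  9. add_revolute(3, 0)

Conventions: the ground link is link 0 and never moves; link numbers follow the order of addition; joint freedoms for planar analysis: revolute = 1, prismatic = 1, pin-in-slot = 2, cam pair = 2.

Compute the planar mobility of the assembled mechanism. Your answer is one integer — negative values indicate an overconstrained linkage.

(L,J1,J2)=(1,0,0); link0 fixed
link1: (2,0,0)
link2: (3,0,0)
P 2-1 [J1]: (3,1,0)
link3: (4,1,0)
link4: (5,1,0)
PS 0-1 [J2]: (5,1,1)
P 0-2 [J1]: (5,2,1)
P 4-1 [J1]: (5,3,1)
R 3-0 [J1]: (5,4,1)
Grübler: 3·4 − 2·4 − 1 = 3

M = 3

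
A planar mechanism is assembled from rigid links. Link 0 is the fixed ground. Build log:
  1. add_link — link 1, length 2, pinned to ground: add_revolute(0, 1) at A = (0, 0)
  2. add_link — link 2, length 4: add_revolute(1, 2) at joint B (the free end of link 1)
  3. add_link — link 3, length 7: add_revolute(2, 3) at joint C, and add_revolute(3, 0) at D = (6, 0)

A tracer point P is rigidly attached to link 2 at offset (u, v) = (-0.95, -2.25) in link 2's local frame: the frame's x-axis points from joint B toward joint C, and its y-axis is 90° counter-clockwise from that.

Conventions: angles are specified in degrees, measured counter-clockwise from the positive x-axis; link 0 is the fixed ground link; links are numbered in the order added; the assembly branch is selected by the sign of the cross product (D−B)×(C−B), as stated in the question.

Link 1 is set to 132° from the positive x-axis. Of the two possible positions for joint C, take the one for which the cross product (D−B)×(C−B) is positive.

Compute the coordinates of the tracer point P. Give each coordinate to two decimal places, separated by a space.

A=(0,0), D=(6.00,0)
B = A + 2.00·(cos132°, sin132°) = (-1.3383, 1.4863)
|BD| = 7.4873
circle(B,4.00) ∩ circle(D,7.00): a=1.5399, h=3.6917
  candidates: C₊=(0.9038,4.7989) cross=27.641; C₋=(-0.5619,-2.4376) cross=-27.641
  branch + wants cross > 0 → take C=(0.9038,4.7989) (cross=27.641)
ex = (C−B)/|BC| = (0.5605,0.8281); ey = (-0.8281,0.5605)
P = B + -0.95·ex + -2.25·ey = (-0.0074,-0.5616)

-0.01 -0.56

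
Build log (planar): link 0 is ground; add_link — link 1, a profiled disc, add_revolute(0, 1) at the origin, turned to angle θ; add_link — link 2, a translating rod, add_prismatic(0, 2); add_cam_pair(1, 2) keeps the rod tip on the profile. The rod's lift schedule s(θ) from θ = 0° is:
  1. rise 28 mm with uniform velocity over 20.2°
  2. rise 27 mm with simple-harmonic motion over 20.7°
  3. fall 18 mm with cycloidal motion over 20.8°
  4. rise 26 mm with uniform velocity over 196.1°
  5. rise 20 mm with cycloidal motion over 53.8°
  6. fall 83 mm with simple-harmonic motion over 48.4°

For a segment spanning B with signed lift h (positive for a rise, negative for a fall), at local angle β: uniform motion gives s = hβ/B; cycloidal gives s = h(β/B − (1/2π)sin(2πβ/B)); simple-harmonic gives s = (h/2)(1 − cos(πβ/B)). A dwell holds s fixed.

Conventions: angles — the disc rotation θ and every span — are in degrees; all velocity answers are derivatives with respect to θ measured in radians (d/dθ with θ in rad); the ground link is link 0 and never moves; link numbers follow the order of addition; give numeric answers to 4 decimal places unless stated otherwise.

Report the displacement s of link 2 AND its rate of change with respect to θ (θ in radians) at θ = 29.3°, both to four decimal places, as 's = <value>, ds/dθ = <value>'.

seg 1 [0°–20.2°] uniform, h=28: full span → s += 28 → s = 28.0000
seg 2 [20.2°–40.9°] simple-harmonic, h=27: θ=29.3° here. β=9.1, B=20.7. 27/2·(1 − cos(π·0.4396)) = 10.9543 → s = 38.9543
velocity in seg [20.2°–40.9°] (simple-harmonic), θ in radians: β = 9.1° = 0.1588 rad, B = 20.7° = 0.3613 rad; ds/dθ = (πh/(2B)) sin(πβ/B) = (π·27/(2·0.3613)) sin(π·0.4396) = 115.285189 mm/rad

s = 38.9543, ds/dθ = 115.2852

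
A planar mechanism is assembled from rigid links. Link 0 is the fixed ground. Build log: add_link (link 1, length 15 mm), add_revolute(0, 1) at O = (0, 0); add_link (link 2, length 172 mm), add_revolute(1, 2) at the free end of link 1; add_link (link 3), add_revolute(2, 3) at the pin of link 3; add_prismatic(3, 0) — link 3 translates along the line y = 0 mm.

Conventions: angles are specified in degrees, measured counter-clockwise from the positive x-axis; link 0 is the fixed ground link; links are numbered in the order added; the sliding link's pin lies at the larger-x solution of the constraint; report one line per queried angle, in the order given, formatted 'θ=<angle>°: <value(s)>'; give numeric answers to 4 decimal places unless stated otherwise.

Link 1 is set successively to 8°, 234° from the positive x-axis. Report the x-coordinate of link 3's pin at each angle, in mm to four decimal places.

geometry: r = 15 mm, L = 172 mm, e = 0 mm
θ=8°: crank pin P = (r cos θ, r sin θ) = (14.854021, 2.087597)
θ=8°: h = r sin θ − e = 2.087597 − 0 = 2.087597
θ=8°: x = r cos θ + √(L² − h²) = 14.854021 + 171.987331 = 186.841352
θ=234°: crank pin P = (r cos θ, r sin θ) = (-8.816779, -12.135255)
θ=234°: h = r sin θ − e = -12.135255 − 0 = -12.135255
θ=234°: x = r cos θ + √(L² − h²) = -8.816779 + 171.571372 = 162.754593

θ=8°: 186.8414
θ=234°: 162.7546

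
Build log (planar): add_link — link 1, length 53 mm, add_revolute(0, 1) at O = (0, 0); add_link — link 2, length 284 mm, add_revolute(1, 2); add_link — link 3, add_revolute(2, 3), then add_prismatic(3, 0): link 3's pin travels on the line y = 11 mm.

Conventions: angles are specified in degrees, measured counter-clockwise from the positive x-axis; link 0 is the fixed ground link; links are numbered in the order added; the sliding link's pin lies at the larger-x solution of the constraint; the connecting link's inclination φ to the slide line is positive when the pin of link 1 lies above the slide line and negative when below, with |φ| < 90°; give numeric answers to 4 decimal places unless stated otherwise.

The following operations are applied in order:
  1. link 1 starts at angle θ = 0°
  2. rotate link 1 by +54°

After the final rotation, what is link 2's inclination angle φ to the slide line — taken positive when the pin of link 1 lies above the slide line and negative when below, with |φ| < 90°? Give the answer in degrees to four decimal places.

geometry: r = 53 mm, L = 284 mm, e = 11 mm; θ starts at 0°
rotate link 1 by +54°: θ ← 0° +54° = 54°
h = r sin θ − e = 42.877901 − 11 = 31.877901
sin φ = h / L = 31.877901 / 284 = 0.11224613
φ = arcsin(0.11224613) = 6.444811°

6.4448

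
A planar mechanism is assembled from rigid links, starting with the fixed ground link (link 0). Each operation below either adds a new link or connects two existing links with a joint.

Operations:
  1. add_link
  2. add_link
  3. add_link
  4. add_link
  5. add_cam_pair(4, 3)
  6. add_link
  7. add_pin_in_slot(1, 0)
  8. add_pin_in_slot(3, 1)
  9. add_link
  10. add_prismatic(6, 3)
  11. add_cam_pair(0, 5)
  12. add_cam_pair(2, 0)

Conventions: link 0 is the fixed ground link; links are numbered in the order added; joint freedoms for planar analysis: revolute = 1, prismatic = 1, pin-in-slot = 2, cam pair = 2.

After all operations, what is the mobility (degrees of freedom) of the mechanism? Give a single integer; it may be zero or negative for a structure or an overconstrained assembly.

link 0 = ground. State L|J1|J2 = 1|0|0
+link1  2|0|0
+link2  3|0|0
+link3  4|0|0
+link4  5|0|0
C(4,3) f=2→J2  5|0|1
+link5  6|0|1
PS(1,0) f=2→J2  6|0|2
PS(3,1) f=2→J2  6|0|3
+link6  7|0|3
P(6,3) f=1→J1  7|1|3
C(0,5) f=2→J2  7|1|4
C(2,0) f=2→J2  7|1|5
M = 3(7−1)−2·1−5 = 18−2−5 = 11

M = 11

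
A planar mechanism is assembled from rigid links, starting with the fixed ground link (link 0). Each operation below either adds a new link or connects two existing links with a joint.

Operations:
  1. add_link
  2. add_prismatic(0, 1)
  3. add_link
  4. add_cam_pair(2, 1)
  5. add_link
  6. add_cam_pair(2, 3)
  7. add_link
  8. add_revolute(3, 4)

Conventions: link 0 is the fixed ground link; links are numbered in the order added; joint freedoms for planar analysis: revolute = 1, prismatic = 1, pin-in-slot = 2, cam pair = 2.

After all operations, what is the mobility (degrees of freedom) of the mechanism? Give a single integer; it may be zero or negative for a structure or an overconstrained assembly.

(L,J1,J2)=(1,0,0); link0 fixed
link1: (2,0,0)
P 0-1 [J1]: (2,1,0)
link2: (3,1,0)
C 2-1 [J2]: (3,1,1)
link3: (4,1,1)
C 2-3 [J2]: (4,1,2)
link4: (5,1,2)
R 3-4 [J1]: (5,2,2)
Grübler: 3·4 − 2·2 − 2 = 6

M = 6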